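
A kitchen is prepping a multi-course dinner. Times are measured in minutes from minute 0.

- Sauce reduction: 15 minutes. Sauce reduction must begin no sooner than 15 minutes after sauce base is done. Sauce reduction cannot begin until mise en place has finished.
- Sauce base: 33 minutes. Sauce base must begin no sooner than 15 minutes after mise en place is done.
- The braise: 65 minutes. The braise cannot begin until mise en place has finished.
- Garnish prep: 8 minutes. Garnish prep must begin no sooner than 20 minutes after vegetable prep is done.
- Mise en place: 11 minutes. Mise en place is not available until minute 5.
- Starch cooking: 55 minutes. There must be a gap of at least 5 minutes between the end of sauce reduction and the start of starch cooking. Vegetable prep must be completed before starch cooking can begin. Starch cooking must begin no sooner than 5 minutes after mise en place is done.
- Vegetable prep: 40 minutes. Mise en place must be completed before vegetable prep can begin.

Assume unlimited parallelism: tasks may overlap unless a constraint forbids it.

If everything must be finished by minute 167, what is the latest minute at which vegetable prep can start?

72

To finish by minute 167, starch cooking (duration 55) must start no later than minute 112.
Garnish prep must finish by minute 167; it takes 8 minutes, so it must start by 167 − 8 = minute 159.
Vegetable prep must finish in time for starch cooking (must start by minute 112); garnish prep (must start by minute 159, minus 20-minute gap → minute 139). The tightest is minute 112, so vegetable prep must start by 112 − 40 = minute 72.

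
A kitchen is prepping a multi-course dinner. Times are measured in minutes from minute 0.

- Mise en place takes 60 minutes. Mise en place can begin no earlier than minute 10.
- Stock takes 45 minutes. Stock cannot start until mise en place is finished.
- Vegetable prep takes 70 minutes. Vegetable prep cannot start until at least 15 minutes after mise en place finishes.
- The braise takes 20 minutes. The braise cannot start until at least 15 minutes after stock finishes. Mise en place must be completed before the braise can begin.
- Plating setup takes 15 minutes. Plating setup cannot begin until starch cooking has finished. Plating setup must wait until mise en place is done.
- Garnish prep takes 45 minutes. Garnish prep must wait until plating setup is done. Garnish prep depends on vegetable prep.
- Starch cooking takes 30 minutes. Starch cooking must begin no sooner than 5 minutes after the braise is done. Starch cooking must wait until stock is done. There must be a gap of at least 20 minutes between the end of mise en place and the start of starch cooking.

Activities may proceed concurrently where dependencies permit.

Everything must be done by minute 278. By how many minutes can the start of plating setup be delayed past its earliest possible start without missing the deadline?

After its own release at minute 10, mise en place can start at minute 10 and finishes at minute 70.
After mise en place (finishes minute 70), stock can start at minute 70 and finishes at minute 115.
The braise needs all of stock (finishes minute 115, plus 15-minute gap → minute 130); mise en place (finishes minute 70). That puts its earliest start at minute 130; it finishes at 130 + 20 = minute 150.
Starch cooking has to wait for the braise (finishes minute 150, plus 5-minute gap → minute 155); stock (finishes minute 115); mise en place (finishes minute 70, plus 20-minute gap → minute 90). The latest of these is minute 155, so starch cooking runs minute 155 to 155 + 30 = minute 185.
Plating setup has to wait for starch cooking (finishes minute 185); mise en place (finishes minute 70). The latest of these is minute 185, so plating setup runs minute 185 to 185 + 15 = minute 200.

Working backward from the deadline:
Garnish prep has no dependents, so it just needs to finish by minute 278. Starting by 278 − 45 = minute 233 achieves that.
Plating setup must finish before garnish prep (must start by minute 233). With a 15-minute duration, plating setup must start by 233 − 15 = minute 218.
So plating setup can start as early as minute 185 and as late as minute 218, giving 218 − 185 = 33 minutes of slack.

33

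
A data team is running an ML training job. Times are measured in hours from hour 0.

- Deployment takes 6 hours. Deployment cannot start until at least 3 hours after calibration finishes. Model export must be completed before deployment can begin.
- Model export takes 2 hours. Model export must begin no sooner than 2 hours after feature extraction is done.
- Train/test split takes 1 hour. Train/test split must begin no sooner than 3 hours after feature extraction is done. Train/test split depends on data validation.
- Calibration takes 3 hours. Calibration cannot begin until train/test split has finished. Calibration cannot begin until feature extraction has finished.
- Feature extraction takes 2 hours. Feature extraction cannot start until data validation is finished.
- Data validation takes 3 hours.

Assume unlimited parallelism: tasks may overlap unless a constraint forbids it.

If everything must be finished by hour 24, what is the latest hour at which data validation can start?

3

To finish by hour 24, deployment (duration 6) must start no later than hour 18.
Calibration has to be done before deployment (must start by hour 18, minus 3-hour gap → hour 15). That means finishing by hour 15, i.e. starting by 15 − 3 = hour 12.
Train/test split has to be done before calibration (must start by hour 12). That means finishing by hour 12, i.e. starting by 12 − 1 = hour 11.
Model export must finish before deployment (must start by hour 18). With a 2-hour duration, model export must start by 18 − 2 = hour 16.
Feature extraction must finish in time for train/test split (must start by hour 11, minus 3-hour gap → hour 8); calibration (must start by hour 12); model export (must start by hour 16, minus 2-hour gap → hour 14). The tightest is hour 8, so feature extraction must start by 8 − 2 = hour 6.
Data validation must finish in time for feature extraction (must start by hour 6); train/test split (must start by hour 11). The tightest is hour 6, so data validation must start by 6 − 3 = hour 3.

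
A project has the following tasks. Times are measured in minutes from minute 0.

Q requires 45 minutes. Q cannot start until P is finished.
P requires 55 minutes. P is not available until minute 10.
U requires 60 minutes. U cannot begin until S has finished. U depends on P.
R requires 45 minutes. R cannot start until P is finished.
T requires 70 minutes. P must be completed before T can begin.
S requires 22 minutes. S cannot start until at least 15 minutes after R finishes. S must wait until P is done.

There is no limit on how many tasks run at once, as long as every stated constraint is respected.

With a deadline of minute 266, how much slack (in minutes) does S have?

P cannot begin until its own release at minute 10. It runs from minute 10 to 10 + 55 = minute 65.
After P (finishes minute 65), R can start at minute 65 and finishes at minute 110.
S has to wait for R (finishes minute 110, plus 15-minute gap → minute 125); P (finishes minute 65). The latest of these is minute 125, so S runs minute 125 to 125 + 22 = minute 147.

Working backward from the deadline:
Nothing follows U; the deadline of minute 266 is its only limit. It must start by 266 − 60 = minute 206.
S has to be done before U (must start by minute 206). That means finishing by minute 206, i.e. starting by 206 − 22 = minute 184.
So S can start as early as minute 125 and as late as minute 184, giving 184 − 125 = 59 minutes of slack.

59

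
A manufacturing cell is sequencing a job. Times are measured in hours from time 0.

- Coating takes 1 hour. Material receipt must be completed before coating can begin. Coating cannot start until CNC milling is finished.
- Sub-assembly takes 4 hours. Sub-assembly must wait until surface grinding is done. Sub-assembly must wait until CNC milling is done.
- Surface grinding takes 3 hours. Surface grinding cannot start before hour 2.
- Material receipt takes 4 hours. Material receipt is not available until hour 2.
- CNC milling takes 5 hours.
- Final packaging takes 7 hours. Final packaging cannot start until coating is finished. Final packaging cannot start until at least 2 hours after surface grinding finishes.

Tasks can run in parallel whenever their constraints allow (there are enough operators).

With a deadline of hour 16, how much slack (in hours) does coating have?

2

CNC milling has no prerequisites, so it starts at hour 0 and finishes at hour 5.
After its own release at hour 2, material receipt can start at hour 2 and finishes at hour 6.
Coating cannot start until material receipt (finishes hour 6); CNC milling (finishes hour 5). The controlling bound is hour 6, so coating finishes at 6 + 1 = hour 7.

Working backward from the deadline:
Nothing follows final packaging; the deadline of hour 16 is its only limit. It must start by 16 − 7 = hour 9.
Coating feeds into final packaging (must start by hour 9); so coating must finish by hour 9 and therefore start by hour 8.
So coating can start as early as hour 6 and as late as hour 8, giving 8 − 6 = 2 hours of slack.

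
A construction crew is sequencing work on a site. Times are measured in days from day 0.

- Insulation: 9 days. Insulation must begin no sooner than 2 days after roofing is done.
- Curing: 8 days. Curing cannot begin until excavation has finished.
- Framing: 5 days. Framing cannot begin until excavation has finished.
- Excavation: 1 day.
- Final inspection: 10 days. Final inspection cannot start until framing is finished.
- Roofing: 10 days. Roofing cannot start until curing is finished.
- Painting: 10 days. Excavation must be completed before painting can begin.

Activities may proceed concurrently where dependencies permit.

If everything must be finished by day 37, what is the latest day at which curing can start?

To finish by day 37, insulation (duration 9) must start no later than day 28.
Roofing must finish before insulation (must start by day 28, minus 2-day gap → day 26). With a 10-day duration, roofing must start by 26 − 10 = day 16.
Since roofing (must start by day 16) depends on it, curing must finish by day 16. Backing off its 8-day duration gives a latest start of day 8.

8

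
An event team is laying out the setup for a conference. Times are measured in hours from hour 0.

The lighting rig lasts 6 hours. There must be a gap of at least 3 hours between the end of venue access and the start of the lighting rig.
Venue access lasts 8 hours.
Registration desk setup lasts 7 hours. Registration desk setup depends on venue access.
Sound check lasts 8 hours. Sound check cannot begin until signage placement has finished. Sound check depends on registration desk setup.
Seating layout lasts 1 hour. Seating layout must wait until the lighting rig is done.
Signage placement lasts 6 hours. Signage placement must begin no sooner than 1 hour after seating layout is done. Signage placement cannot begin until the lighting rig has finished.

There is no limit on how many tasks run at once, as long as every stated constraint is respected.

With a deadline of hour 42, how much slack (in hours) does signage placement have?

9

Venue access can start immediately at hour 0; it finishes at hour 8.
After venue access (finishes hour 8, plus 3-hour gap → hour 11), the lighting rig can start at hour 11 and finishes at hour 17.
Seating layout cannot begin until the lighting rig (finishes hour 17). It runs from hour 17 to 17 + 1 = hour 18.
For signage placement: seating layout (finishes hour 18, plus 1-hour gap → hour 19); the lighting rig (finishes hour 17). Taking the maximum gives a start of hour 19, and it finishes at 19 + 6 = hour 25.

Working backward from the deadline:
To finish by hour 42, sound check (duration 8) must start no later than hour 34.
Signage placement feeds into sound check (must start by hour 34); so signage placement must finish by hour 34 and therefore start by hour 28.
So signage placement can start as early as hour 19 and as late as hour 28, giving 28 − 19 = 9 hours of slack.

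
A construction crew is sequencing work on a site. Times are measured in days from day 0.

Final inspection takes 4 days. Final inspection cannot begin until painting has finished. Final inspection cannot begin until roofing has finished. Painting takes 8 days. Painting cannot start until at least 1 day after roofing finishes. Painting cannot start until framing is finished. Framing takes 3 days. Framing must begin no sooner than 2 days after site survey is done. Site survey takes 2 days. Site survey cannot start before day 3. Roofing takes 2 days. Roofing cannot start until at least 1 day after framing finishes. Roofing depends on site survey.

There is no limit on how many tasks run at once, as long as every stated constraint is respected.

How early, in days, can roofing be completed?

13

After its own release at day 3, site survey can start at day 3 and finishes at day 5.
Framing cannot begin until site survey (finishes day 5, plus 2-day gap → day 7). It runs from day 7 to 7 + 3 = day 10.
Roofing has to wait for framing (finishes day 10, plus 1-day gap → day 11); site survey (finishes day 5). The latest of these is day 11, so roofing runs day 11 to 11 + 2 = day 13.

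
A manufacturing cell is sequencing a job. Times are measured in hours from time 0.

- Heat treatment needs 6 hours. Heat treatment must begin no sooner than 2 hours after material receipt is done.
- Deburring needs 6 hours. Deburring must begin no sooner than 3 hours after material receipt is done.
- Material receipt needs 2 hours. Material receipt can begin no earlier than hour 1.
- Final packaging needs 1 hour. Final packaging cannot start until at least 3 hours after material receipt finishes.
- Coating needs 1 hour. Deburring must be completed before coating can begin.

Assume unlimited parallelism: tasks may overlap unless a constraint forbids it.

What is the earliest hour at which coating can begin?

After its own release at hour 1, material receipt can start at hour 1 and finishes at hour 3.
After material receipt (finishes hour 3, plus 3-hour gap → hour 6), deburring can start at hour 6 and finishes at hour 12.
Coating waits on deburring (finishes hour 12), so the earliest it can start is hour 12.

12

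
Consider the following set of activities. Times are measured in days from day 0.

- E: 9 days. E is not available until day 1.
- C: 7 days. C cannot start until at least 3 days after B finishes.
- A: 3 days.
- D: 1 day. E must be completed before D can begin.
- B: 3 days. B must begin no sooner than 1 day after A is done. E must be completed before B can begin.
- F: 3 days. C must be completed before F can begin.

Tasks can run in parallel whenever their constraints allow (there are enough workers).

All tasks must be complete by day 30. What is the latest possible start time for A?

To finish by day 30, F (duration 3) must start no later than day 27.
Since F (must start by day 27) depends on it, C must finish by day 27. Backing off its 7-day duration gives a latest start of day 20.
B feeds into C (must start by day 20, minus 3-day gap → day 17); so B must finish by day 17 and therefore start by day 14.
A feeds into B (must start by day 14, minus 1-day gap → day 13); so A must finish by day 13 and therefore start by day 10.

10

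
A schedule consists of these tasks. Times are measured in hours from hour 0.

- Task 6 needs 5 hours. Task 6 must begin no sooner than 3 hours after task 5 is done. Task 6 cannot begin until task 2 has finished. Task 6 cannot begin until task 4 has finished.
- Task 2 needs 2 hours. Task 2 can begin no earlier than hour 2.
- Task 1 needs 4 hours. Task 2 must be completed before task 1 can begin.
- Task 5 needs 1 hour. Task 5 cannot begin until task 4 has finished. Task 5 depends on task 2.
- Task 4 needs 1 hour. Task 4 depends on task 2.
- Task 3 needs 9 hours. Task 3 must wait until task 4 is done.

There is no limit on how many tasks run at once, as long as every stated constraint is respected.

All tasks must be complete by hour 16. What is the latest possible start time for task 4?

To finish by hour 16, task 3 (duration 9) must start no later than hour 7.
Task 6 must finish by hour 16; it takes 5 hours, so it must start by 16 − 5 = hour 11.
Since task 6 (must start by hour 11, minus 3-hour gap → hour 8) depends on it, task 5 must finish by hour 8. Backing off its 1-hour duration gives a latest start of hour 7.
Task 4 feeds task 3 (must start by hour 7); task 5 (must start by hour 7); task 6 (must start by hour 11). Taking the minimum, task 4 must finish by hour 7 and start by 7 − 1 = hour 6.

6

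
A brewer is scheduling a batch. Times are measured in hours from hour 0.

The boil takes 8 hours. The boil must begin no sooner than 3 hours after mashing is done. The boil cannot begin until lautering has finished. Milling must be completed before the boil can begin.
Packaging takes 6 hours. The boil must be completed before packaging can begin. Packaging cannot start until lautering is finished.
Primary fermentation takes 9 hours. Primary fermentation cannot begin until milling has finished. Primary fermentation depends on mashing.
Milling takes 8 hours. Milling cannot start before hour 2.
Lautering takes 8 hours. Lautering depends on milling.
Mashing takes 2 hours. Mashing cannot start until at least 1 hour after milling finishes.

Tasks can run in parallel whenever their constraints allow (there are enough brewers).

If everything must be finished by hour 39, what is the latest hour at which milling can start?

Nothing follows packaging; the deadline of hour 39 is its only limit. It must start by 39 − 6 = hour 33.
The boil feeds into packaging (must start by hour 33); so the boil must finish by hour 33 and therefore start by hour 25.
Nothing follows primary fermentation; the deadline of hour 39 is its only limit. It must start by 39 − 9 = hour 30.
For mashing: the boil (must start by hour 25, minus 3-hour gap → hour 22); primary fermentation (must start by hour 30). The most restrictive is hour 22; with a 2-hour duration, mashing must start by hour 20.
Lautering feeds the boil (must start by hour 25); packaging (must start by hour 33). Taking the minimum, lautering must finish by hour 25 and start by 25 − 8 = hour 17.
For milling: mashing (must start by hour 20, minus 1-hour gap → hour 19); lautering (must start by hour 17); the boil (must start by hour 25); primary fermentation (must start by hour 30). The most restrictive is hour 17; with an 8-hour duration, milling must start by hour 9.

9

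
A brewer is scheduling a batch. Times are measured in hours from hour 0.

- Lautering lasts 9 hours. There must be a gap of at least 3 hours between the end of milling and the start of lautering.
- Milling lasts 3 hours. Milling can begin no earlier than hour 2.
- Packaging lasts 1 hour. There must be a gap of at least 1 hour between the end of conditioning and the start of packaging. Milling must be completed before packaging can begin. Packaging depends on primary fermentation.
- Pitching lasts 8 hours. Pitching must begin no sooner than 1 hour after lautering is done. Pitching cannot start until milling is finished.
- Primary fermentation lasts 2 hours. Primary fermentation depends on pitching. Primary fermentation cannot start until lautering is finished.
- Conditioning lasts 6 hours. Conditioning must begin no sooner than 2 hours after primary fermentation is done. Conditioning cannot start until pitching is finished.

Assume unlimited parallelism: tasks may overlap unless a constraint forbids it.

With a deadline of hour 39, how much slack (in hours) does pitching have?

After its own release at hour 2, milling can start at hour 2 and finishes at hour 5.
After milling (finishes hour 5, plus 3-hour gap → hour 8), lautering can start at hour 8 and finishes at hour 17.
Pitching cannot start until lautering (finishes hour 17, plus 1-hour gap → hour 18); milling (finishes hour 5). The controlling bound is hour 18, so pitching finishes at 18 + 8 = hour 26.

Working backward from the deadline:
Packaging must finish by hour 39; it takes 1 hour, so it must start by 39 − 1 = hour 38.
Conditioning feeds into packaging (must start by hour 38, minus 1-hour gap → hour 37); so conditioning must finish by hour 37 and therefore start by hour 31.
For primary fermentation: conditioning (must start by hour 31, minus 2-hour gap → hour 29); packaging (must start by hour 38). The most restrictive is hour 29; with a 2-hour duration, primary fermentation must start by hour 27.
Pitching has several dependents: primary fermentation (must start by hour 27); conditioning (must start by hour 31). The earliest of those limits is hour 27, so pitching must start by 27 − 8 = hour 19.
So pitching can start as early as hour 18 and as late as hour 19, giving 19 − 18 = 1 hour of slack.

1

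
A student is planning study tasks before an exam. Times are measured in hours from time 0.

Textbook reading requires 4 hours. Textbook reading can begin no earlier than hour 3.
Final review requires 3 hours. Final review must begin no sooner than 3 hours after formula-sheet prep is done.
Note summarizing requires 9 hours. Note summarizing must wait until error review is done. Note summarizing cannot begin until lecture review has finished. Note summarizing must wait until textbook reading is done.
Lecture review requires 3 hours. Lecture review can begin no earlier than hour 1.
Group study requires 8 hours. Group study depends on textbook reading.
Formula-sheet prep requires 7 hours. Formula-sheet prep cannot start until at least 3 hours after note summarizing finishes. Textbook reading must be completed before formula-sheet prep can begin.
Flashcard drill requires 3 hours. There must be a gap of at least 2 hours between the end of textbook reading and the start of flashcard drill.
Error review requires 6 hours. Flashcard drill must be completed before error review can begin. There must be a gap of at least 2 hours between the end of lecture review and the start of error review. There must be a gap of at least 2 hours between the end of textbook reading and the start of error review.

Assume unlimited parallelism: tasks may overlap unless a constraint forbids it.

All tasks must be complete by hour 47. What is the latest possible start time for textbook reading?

Final review must finish by hour 47; it takes 3 hours, so it must start by 47 − 3 = hour 44.
Formula-sheet prep has to be done before final review (must start by hour 44, minus 3-hour gap → hour 41). That means finishing by hour 41, i.e. starting by 41 − 7 = hour 34.
Note summarizing must finish before formula-sheet prep (must start by hour 34, minus 3-hour gap → hour 31). With a 9-hour duration, note summarizing must start by 31 − 9 = hour 22.
Error review feeds into note summarizing (must start by hour 22); so error review must finish by hour 22 and therefore start by hour 16.
Flashcard drill has to be done before error review (must start by hour 16). That means finishing by hour 16, i.e. starting by 16 − 3 = hour 13.
Nothing follows group study; the deadline of hour 47 is its only limit. It must start by 47 − 8 = hour 39.
Textbook reading has several dependents: flashcard drill (must start by hour 13, minus 2-hour gap → hour 11); error review (must start by hour 16, minus 2-hour gap → hour 14); group study (must start by hour 39); note summarizing (must start by hour 22); formula-sheet prep (must start by hour 34). The earliest of those limits is hour 11, so textbook reading must start by 11 − 4 = hour 7.

7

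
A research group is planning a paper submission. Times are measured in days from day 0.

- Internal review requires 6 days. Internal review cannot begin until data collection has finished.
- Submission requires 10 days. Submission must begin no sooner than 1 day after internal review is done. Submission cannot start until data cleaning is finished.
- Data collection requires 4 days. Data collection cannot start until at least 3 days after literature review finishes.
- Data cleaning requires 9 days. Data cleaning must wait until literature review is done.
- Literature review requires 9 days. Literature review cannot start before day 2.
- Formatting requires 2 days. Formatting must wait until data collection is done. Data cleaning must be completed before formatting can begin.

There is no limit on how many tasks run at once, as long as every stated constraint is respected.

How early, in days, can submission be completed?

35

After its own release at day 2, literature review can start at day 2 and finishes at day 11.
Data cleaning cannot begin until literature review (finishes day 11). It runs from day 11 to 11 + 9 = day 20.
Data collection waits on literature review (finishes day 11, plus 3-day gap → day 14), so it starts at day 14 and finishes at 14 + 4 = day 18.
Internal review waits on data collection (finishes day 18), so it starts at day 18 and finishes at 18 + 6 = day 24.
Submission needs all of internal review (finishes day 24, plus 1-day gap → day 25); data cleaning (finishes day 20). That puts its earliest start at day 25; it finishes at 25 + 10 = day 35.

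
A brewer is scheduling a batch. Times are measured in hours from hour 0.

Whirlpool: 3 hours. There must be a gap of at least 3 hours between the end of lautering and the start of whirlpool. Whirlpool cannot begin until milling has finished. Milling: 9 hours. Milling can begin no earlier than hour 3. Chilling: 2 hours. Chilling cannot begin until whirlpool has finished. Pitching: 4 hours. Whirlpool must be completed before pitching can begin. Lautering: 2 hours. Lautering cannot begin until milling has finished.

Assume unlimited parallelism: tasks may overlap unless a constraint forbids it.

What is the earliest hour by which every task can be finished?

After its own release at hour 3, milling can start at hour 3 and finishes at hour 12.
Lautering waits on milling (finishes hour 12), so it starts at hour 12 and finishes at 12 + 2 = hour 14.
For whirlpool: lautering (finishes hour 14, plus 3-hour gap → hour 17); milling (finishes hour 12). Taking the maximum gives a start of hour 17, and it finishes at 17 + 3 = hour 20.
Pitching cannot begin until whirlpool (finishes hour 20). It runs from hour 20 to 20 + 4 = hour 24.
After whirlpool (finishes hour 20), chilling can start at hour 20 and finishes at hour 22.
All tasks are finished once the last one completes. Finish times: Milling at 12, Lautering at 14, Whirlpool at 20, Chilling at 22, Pitching at 24. The latest is hour 24.

24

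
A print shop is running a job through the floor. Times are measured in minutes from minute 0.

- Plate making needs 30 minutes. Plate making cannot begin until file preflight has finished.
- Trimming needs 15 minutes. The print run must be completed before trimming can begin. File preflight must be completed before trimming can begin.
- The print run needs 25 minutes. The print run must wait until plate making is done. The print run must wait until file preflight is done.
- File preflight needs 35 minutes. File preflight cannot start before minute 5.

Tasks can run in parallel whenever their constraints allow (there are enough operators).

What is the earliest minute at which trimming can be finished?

After its own release at minute 5, file preflight can start at minute 5 and finishes at minute 40.
Plate making waits on file preflight (finishes minute 40), so it starts at minute 40 and finishes at 40 + 30 = minute 70.
For the print run: plate making (finishes minute 70); file preflight (finishes minute 40). Taking the maximum gives a start of minute 70, and it finishes at 70 + 25 = minute 95.
Trimming has to wait for the print run (finishes minute 95); file preflight (finishes minute 40). The latest of these is minute 95, so trimming runs minute 95 to 95 + 15 = minute 110.

110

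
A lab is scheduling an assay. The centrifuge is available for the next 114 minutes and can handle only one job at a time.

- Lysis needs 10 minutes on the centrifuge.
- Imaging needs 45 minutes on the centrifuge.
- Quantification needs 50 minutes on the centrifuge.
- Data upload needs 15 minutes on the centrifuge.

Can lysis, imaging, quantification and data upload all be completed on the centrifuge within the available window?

No

Running back to back, the jobs need 10 + 45 + 50 + 15 = 120 minutes on the centrifuge.
Since 120 > 114, they cannot all fit.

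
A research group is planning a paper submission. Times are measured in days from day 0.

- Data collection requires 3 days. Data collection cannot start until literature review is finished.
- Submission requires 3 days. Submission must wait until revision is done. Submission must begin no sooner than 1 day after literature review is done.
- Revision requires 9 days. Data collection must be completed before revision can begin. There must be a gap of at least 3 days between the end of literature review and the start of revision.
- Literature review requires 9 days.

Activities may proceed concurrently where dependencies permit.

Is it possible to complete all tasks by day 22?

Literature review can start immediately at day 0; it finishes at day 9.
Data collection cannot begin until literature review (finishes day 9). It runs from day 9 to 9 + 3 = day 12.
Revision needs all of data collection (finishes day 12); literature review (finishes day 9, plus 3-day gap → day 12). That puts its earliest start at day 12; it finishes at 12 + 9 = day 21.
Submission has to wait for revision (finishes day 21); literature review (finishes day 9, plus 1-day gap → day 10). The latest of these is day 21, so submission runs day 21 to 21 + 3 = day 24.
The earliest everything can be done is day 24, which is after the deadline of 22, so it is not possible.

No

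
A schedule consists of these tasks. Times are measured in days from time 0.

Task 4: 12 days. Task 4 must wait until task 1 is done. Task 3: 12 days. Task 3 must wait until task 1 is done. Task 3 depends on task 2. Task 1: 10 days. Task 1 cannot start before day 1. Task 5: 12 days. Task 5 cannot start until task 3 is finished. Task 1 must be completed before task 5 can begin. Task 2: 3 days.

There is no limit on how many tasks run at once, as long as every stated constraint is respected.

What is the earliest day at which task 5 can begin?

Task 2 has no prerequisites, so it starts at day 0 and finishes at day 3.
After its own release at day 1, task 1 can start at day 1 and finishes at day 11.
For task 3: task 1 (finishes day 11); task 2 (finishes day 3). Taking the maximum gives a start of day 11, and it finishes at 11 + 12 = day 23.
Task 5 waits on task 3 (finishes day 23); task 1 (finishes day 11). The latest of these is day 23, which is the earliest task 5 can start.

23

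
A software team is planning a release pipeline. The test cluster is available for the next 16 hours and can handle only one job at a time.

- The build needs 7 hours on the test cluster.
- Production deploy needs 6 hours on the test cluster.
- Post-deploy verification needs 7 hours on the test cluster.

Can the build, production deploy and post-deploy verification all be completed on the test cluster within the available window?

Running back to back, the jobs need 7 + 6 + 7 = 20 hours on the test cluster.
Since 20 > 16, they cannot all fit.

No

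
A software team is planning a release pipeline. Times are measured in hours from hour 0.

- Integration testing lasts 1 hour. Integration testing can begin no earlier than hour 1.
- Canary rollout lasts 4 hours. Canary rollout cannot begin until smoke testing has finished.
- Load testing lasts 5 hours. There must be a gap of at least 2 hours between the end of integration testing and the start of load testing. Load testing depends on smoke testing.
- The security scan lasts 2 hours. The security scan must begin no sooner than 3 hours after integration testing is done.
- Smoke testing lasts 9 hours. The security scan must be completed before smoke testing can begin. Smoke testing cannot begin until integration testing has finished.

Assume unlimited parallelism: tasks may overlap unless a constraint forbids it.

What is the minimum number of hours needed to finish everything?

Integration testing cannot begin until its own release at hour 1. It runs from hour 1 to 1 + 1 = hour 2.
After integration testing (finishes hour 2, plus 3-hour gap → hour 5), the security scan can start at hour 5 and finishes at hour 7.
Smoke testing has to wait for the security scan (finishes hour 7); integration testing (finishes hour 2). The latest of these is hour 7, so smoke testing runs hour 7 to 7 + 9 = hour 16.
For load testing: integration testing (finishes hour 2, plus 2-hour gap → hour 4); smoke testing (finishes hour 16). Taking the maximum gives a start of hour 16, and it finishes at 16 + 5 = hour 21.
After smoke testing (finishes hour 16), canary rollout can start at hour 16 and finishes at hour 20.
All tasks are finished once the last one completes. Finish times: Integration testing at 2, The security scan at 7, Smoke testing at 16, Canary rollout at 20, Load testing at 21. The latest is hour 21.

21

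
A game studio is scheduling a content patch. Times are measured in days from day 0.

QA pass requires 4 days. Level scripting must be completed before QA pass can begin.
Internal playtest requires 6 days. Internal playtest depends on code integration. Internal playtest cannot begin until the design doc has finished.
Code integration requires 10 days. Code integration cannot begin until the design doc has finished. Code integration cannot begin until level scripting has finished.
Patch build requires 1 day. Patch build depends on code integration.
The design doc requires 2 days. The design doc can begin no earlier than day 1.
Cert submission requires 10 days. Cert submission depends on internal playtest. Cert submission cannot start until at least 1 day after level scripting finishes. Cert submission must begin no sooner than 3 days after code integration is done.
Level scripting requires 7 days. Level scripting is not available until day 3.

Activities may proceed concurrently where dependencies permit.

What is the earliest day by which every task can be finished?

36

Level scripting waits on its own release at day 3, so it starts at day 3 and finishes at 3 + 7 = day 10.
QA pass waits on level scripting (finishes day 10), so it starts at day 10 and finishes at 10 + 4 = day 14.
The design doc cannot begin until its own release at day 1. It runs from day 1 to 1 + 2 = day 3.
Code integration cannot start until the design doc (finishes day 3); level scripting (finishes day 10). The controlling bound is day 10, so code integration finishes at 10 + 10 = day 20.
After code integration (finishes day 20), patch build can start at day 20 and finishes at day 21.
Internal playtest has to wait for code integration (finishes day 20); the design doc (finishes day 3). The latest of these is day 20, so internal playtest runs day 20 to 20 + 6 = day 26.
For cert submission: internal playtest (finishes day 26); level scripting (finishes day 10, plus 1-day gap → day 11); code integration (finishes day 20, plus 3-day gap → day 23). Taking the maximum gives a start of day 26, and it finishes at 26 + 10 = day 36.
All tasks are finished once the last one completes. Finish times: The design doc at 3, Level scripting at 10, Code integration at 20, Internal playtest at 26, QA pass at 14, Cert submission at 36, Patch build at 21. The latest is day 36.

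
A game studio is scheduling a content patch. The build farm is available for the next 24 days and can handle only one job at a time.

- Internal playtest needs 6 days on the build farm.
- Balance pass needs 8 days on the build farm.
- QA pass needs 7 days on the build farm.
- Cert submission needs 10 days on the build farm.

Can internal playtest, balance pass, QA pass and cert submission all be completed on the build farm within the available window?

Running back to back, the jobs need 6 + 8 + 7 + 10 = 31 days on the build farm.
Since 31 > 24, they cannot all fit.

No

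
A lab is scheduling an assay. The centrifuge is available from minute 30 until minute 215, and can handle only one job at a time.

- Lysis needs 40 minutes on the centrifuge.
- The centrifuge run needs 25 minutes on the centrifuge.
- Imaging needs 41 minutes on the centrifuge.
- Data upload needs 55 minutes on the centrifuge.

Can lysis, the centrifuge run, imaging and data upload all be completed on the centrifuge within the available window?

The centrifuge window is 215 − 30 = 185 minutes.
Running back to back, the jobs need 40 + 25 + 41 + 55 = 161 minutes on the centrifuge.
Since 161 ≤ 185, they fit within the window.

Yes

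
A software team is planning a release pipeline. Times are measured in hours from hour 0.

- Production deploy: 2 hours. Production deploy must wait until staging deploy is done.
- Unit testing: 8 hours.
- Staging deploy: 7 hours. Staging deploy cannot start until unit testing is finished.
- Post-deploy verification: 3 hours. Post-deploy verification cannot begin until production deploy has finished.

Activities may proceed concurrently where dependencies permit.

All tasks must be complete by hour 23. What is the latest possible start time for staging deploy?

Nothing follows post-deploy verification; the deadline of hour 23 is its only limit. It must start by 23 − 3 = hour 20.
Production deploy has to be done before post-deploy verification (must start by hour 20). That means finishing by hour 20, i.e. starting by 20 − 2 = hour 18.
Since production deploy (must start by hour 18) depends on it, staging deploy must finish by hour 18. Backing off its 7-hour duration gives a latest start of hour 11.

11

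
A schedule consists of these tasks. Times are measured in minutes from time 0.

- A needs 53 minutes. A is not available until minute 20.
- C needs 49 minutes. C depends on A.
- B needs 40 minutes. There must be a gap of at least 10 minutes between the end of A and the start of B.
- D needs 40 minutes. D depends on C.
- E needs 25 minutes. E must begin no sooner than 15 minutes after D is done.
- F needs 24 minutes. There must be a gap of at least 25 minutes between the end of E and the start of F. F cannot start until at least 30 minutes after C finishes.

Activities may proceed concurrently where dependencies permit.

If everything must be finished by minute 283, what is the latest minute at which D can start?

To finish by minute 283, F (duration 24) must start no later than minute 259.
Since F (must start by minute 259, minus 25-minute gap → minute 234) depends on it, E must finish by minute 234. Backing off its 25-minute duration gives a latest start of minute 209.
D has to be done before E (must start by minute 209, minus 15-minute gap → minute 194). That means finishing by minute 194, i.e. starting by 194 − 40 = minute 154.

154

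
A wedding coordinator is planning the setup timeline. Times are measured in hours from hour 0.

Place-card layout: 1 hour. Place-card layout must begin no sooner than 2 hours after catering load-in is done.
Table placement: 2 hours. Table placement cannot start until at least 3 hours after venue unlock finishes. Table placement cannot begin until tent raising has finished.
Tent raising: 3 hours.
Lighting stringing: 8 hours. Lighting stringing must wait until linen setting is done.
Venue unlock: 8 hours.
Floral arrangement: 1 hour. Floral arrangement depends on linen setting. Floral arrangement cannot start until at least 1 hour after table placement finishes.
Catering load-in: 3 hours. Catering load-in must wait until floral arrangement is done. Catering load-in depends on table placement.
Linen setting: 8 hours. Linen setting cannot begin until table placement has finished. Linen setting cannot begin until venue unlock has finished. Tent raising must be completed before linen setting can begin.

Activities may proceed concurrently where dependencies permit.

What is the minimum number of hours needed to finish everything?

29

Nothing blocks tent raising, so it runs from hour 0 to hour 3.
Venue unlock has no prerequisites, so it starts at hour 0 and finishes at hour 8.
Table placement needs all of venue unlock (finishes hour 8, plus 3-hour gap → hour 11); tent raising (finishes hour 3). That puts its earliest start at hour 11; it finishes at 11 + 2 = hour 13.
Linen setting cannot start until table placement (finishes hour 13); venue unlock (finishes hour 8); tent raising (finishes hour 3). The controlling bound is hour 13, so linen setting finishes at 13 + 8 = hour 21.
After linen setting (finishes hour 21), lighting stringing can start at hour 21 and finishes at hour 29.
For floral arrangement: linen setting (finishes hour 21); table placement (finishes hour 13, plus 1-hour gap → hour 14). Taking the maximum gives a start of hour 21, and it finishes at 21 + 1 = hour 22.
Catering load-in has to wait for floral arrangement (finishes hour 22); table placement (finishes hour 13). The latest of these is hour 22, so catering load-in runs hour 22 to 22 + 3 = hour 25.
Place-card layout waits on catering load-in (finishes hour 25, plus 2-hour gap → hour 27), so it starts at hour 27 and finishes at 27 + 1 = hour 28.
All tasks are finished once the last one completes. Finish times: Venue unlock at 8, Tent raising at 3, Table placement at 13, Linen setting at 21, Floral arrangement at 22, Lighting stringing at 29, Catering load-in at 25, Place-card layout at 28. The latest is hour 29.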